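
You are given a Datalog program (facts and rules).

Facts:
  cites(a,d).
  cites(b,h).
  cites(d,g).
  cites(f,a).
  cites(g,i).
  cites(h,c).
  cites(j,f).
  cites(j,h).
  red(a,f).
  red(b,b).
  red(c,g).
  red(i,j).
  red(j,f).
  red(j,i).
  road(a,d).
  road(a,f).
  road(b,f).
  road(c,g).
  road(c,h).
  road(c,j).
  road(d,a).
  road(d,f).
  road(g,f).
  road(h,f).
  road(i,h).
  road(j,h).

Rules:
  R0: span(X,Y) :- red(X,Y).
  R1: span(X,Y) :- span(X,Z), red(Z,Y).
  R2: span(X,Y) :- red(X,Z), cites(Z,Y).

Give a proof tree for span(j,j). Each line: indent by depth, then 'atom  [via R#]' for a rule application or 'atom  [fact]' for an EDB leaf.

round 1: derive span(a,f) via R0 from red(a,f)
round 1: derive span(b,b) via R0 from red(b,b)
round 1: derive span(c,g) via R0 from red(c,g)
round 1: derive span(i,j) via R0 from red(i,j)
round 1: derive span(j,f) via R0 from red(j,f)
round 1: derive span(j,i) via R0 from red(j,i)
round 1: derive span(a,a) via R2 from red(a,f), cites(f,a)
round 1: derive span(b,h) via R2 from red(b,b), cites(b,h)
round 1: derive span(c,i) via R2 from red(c,g), cites(g,i)
round 1: derive span(i,f) via R2 from red(i,j), cites(j,f)
round 1: derive span(i,h) via R2 from red(i,j), cites(j,h)
round 1: derive span(j,a) via R2 from red(j,f), cites(f,a)
round 2: derive span(c,j) via R1 from span(c,i), red(i,j)
round 2: derive span(i,i) via R1 from span(i,j), red(j,i)
round 2: derive span(j,j) via R1 from span(j,i), red(i,j)
round 3: derive span(c,f) via R1 from span(c,j), red(j,f)

span(j,j)  [via R1]
  span(j,i)  [via R0]
    red(j,i)  [fact]
  red(i,j)  [fact]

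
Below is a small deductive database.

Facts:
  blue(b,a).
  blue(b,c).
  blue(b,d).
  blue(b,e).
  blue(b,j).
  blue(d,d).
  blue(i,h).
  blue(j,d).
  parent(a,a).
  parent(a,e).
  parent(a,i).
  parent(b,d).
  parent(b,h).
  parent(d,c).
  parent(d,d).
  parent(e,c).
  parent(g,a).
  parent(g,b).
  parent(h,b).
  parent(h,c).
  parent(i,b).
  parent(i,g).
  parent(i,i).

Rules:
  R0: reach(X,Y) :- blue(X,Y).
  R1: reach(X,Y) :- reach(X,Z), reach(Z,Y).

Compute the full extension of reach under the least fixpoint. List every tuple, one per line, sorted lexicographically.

round 1: derive reach(b,a) via R0 from blue(b,a)
round 1: derive reach(b,c) via R0 from blue(b,c)
round 1: derive reach(b,d) via R0 from blue(b,d)
round 1: derive reach(b,e) via R0 from blue(b,e)
round 1: derive reach(b,j) via R0 from blue(b,j)
round 1: derive reach(d,d) via R0 from blue(d,d)
round 1: derive reach(i,h) via R0 from blue(i,h)
round 1: derive reach(j,d) via R0 from blue(j,d)

reach(b,a)
reach(b,c)
reach(b,d)
reach(b,e)
reach(b,j)
reach(d,d)
reach(i,h)
reach(j,d)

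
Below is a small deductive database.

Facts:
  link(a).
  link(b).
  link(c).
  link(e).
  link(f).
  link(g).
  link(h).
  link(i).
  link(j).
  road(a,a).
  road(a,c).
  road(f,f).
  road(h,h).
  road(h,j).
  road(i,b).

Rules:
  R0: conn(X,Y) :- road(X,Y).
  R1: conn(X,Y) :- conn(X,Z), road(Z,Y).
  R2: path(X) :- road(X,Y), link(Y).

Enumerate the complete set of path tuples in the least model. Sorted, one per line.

round 1: derive path(a) via R2 from road(a,a), link(a)
round 1: derive path(f) via R2 from road(f,f), link(f)
round 1: derive path(h) via R2 from road(h,h), link(h)
round 1: derive path(i) via R2 from road(i,b), link(b)

path(a)
path(f)
path(h)
path(i)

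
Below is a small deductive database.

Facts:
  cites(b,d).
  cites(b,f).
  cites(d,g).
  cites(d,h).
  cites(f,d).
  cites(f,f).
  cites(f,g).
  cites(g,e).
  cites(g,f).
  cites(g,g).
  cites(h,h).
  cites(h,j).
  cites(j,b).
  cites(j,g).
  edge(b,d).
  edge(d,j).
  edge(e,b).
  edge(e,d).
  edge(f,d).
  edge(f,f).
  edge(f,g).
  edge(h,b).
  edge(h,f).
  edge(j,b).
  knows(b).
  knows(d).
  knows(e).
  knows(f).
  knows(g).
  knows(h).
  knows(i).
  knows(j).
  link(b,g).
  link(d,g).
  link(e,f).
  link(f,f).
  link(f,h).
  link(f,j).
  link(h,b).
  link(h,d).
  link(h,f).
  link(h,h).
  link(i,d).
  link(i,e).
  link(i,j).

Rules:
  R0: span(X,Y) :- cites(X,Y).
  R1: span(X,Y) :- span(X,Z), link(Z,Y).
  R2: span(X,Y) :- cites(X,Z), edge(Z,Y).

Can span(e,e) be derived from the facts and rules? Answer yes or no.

no

round 1: derive span(b,d) via R0 from cites(b,d)
round 1: derive span(b,f) via R0 from cites(b,f)
round 1: derive span(d,g) via R0 from cites(d,g)
round 1: derive span(d,h) via R0 from cites(d,h)
round 1: derive span(f,d) via R0 from cites(f,d)
round 1: derive span(f,f) via R0 from cites(f,f)
round 1: derive span(f,g) via R0 from cites(f,g)
round 1: derive span(g,e) via R0 from cites(g,e)
round 1: derive span(g,f) via R0 from cites(g,f)
round 1: derive span(g,g) via R0 from cites(g,g)
round 1: derive span(h,h) via R0 from cites(h,h)
round 1: derive span(h,j) via R0 from cites(h,j)
round 1: derive span(j,b) via R0 from cites(j,b)
round 1: derive span(j,g) via R0 from cites(j,g)
round 1: derive span(b,g) via R2 from cites(b,f), edge(f,g)
round 1: derive span(b,j) via R2 from cites(b,d), edge(d,j)
round 1: derive span(d,b) via R2 from cites(d,h), edge(h,b)
round 1: derive span(d,f) via R2 from cites(d,h), edge(h,f)
round 1: derive span(f,j) via R2 from cites(f,d), edge(d,j)
round 1: derive span(g,b) via R2 from cites(g,e), edge(e,b)
round 1: derive span(g,d) via R2 from cites(g,e), edge(e,d)
round 1: derive span(h,b) via R2 from cites(h,h), edge(h,b)
round 1: derive span(h,f) via R2 from cites(h,h), edge(h,f)
round 1: derive span(j,d) via R2 from cites(j,b), edge(b,d)
round 2: derive span(b,h) via R1 from span(b,f), link(f,h)
round 2: derive span(d,d) via R1 from span(d,h), link(h,d)
round 2: derive span(d,j) via R1 from span(d,f), link(f,j)
round 2: derive span(f,h) via R1 from span(f,f), link(f,h)
round 2: derive span(g,h) via R1 from span(g,f), link(f,h)
round 2: derive span(g,j) via R1 from span(g,f), link(f,j)
round 2: derive span(h,d) via R1 from span(h,h), link(h,d)
round 2: derive span(h,g) via R1 from span(h,b), link(b,g)
round 3: derive span(b,b) via R1 from span(b,h), link(h,b)
round 3: derive span(f,b) via R1 from span(f,h), link(h,b)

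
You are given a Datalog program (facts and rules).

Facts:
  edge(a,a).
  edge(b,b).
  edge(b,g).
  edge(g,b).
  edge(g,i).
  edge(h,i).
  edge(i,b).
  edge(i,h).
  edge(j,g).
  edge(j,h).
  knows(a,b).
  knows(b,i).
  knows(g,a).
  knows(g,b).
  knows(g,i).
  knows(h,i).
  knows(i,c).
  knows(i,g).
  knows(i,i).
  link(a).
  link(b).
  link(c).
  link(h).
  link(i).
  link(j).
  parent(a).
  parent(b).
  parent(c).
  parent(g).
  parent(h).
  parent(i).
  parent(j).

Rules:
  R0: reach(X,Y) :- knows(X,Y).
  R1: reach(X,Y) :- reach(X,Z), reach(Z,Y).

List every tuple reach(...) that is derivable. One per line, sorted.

round 1: derive reach(a,b) via R0 from knows(a,b)
round 1: derive reach(b,i) via R0 from knows(b,i)
round 1: derive reach(g,a) via R0 from knows(g,a)
round 1: derive reach(g,b) via R0 from knows(g,b)
round 1: derive reach(g,i) via R0 from knows(g,i)
round 1: derive reach(h,i) via R0 from knows(h,i)
round 1: derive reach(i,c) via R0 from knows(i,c)
round 1: derive reach(i,g) via R0 from knows(i,g)
round 1: derive reach(i,i) via R0 from knows(i,i)
round 2: derive reach(a,i) via R1 from reach(a,b), reach(b,i)
round 2: derive reach(b,c) via R1 from reach(b,i), reach(i,c)
round 2: derive reach(b,g) via R1 from reach(b,i), reach(i,g)
round 2: derive reach(g,c) via R1 from reach(g,i), reach(i,c)
round 2: derive reach(g,g) via R1 from reach(g,i), reach(i,g)
round 2: derive reach(h,c) via R1 from reach(h,i), reach(i,c)
round 2: derive reach(h,g) via R1 from reach(h,i), reach(i,g)
round 2: derive reach(i,a) via R1 from reach(i,g), reach(g,a)
round 2: derive reach(i,b) via R1 from reach(i,g), reach(g,b)
round 3: derive reach(a,a) via R1 from reach(a,i), reach(i,a)
round 3: derive reach(a,c) via R1 from reach(a,b), reach(b,c)
round 3: derive reach(a,g) via R1 from reach(a,b), reach(b,g)
round 3: derive reach(b,a) via R1 from reach(b,g), reach(g,a)
round 3: derive reach(b,b) via R1 from reach(b,g), reach(g,b)
round 3: derive reach(h,a) via R1 from reach(h,g), reach(g,a)
round 3: derive reach(h,b) via R1 from reach(h,g), reach(g,b)

reach(a,a)
reach(a,b)
reach(a,c)
reach(a,g)
reach(a,i)
reach(b,a)
reach(b,b)
reach(b,c)
reach(b,g)
reach(b,i)
reach(g,a)
reach(g,b)
reach(g,c)
reach(g,g)
reach(g,i)
reach(h,a)
reach(h,b)
reach(h,c)
reach(h,g)
reach(h,i)
reach(i,a)
reach(i,b)
reach(i,c)
reach(i,g)
reach(i,i)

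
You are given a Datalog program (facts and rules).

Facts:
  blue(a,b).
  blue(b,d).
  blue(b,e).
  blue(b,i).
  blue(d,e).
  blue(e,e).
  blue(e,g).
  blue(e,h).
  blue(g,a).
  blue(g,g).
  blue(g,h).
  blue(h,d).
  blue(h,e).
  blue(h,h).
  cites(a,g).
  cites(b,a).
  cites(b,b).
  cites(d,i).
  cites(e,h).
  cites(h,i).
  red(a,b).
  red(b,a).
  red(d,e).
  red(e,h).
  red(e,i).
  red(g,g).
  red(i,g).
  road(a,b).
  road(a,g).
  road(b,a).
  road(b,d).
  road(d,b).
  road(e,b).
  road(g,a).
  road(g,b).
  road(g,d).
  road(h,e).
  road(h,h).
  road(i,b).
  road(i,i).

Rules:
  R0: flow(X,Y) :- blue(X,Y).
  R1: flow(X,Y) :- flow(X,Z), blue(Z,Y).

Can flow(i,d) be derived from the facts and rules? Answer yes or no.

round 1: derive flow(a,b) via R0 from blue(a,b)
round 1: derive flow(b,d) via R0 from blue(b,d)
round 1: derive flow(b,e) via R0 from blue(b,e)
round 1: derive flow(b,i) via R0 from blue(b,i)
round 1: derive flow(d,e) via R0 from blue(d,e)
round 1: derive flow(e,e) via R0 from blue(e,e)
round 1: derive flow(e,g) via R0 from blue(e,g)
round 1: derive flow(e,h) via R0 from blue(e,h)
round 1: derive flow(g,a) via R0 from blue(g,a)
round 1: derive flow(g,g) via R0 from blue(g,g)
round 1: derive flow(g,h) via R0 from blue(g,h)
round 1: derive flow(h,d) via R0 from blue(h,d)
round 1: derive flow(h,e) via R0 from blue(h,e)
round 1: derive flow(h,h) via R0 from blue(h,h)
round 2: derive flow(a,d) via R1 from flow(a,b), blue(b,d)
round 2: derive flow(a,e) via R1 from flow(a,b), blue(b,e)
round 2: derive flow(a,i) via R1 from flow(a,b), blue(b,i)
round 2: derive flow(b,g) via R1 from flow(b,e), blue(e,g)
round 2: derive flow(b,h) via R1 from flow(b,e), blue(e,h)
round 2: derive flow(d,g) via R1 from flow(d,e), blue(e,g)
round 2: derive flow(d,h) via R1 from flow(d,e), blue(e,h)
round 2: derive flow(e,a) via R1 from flow(e,g), blue(g,a)
round 2: derive flow(e,d) via R1 from flow(e,h), blue(h,d)
round 2: derive flow(g,b) via R1 from flow(g,a), blue(a,b)
round 2: derive flow(g,d) via R1 from flow(g,h), blue(h,d)
round 2: derive flow(g,e) via R1 from flow(g,h), blue(h,e)
round 2: derive flow(h,g) via R1 from flow(h,e), blue(e,g)
round 3: derive flow(a,g) via R1 from flow(a,e), blue(e,g)
round 3: derive flow(a,h) via R1 from flow(a,e), blue(e,h)
round 3: derive flow(b,a) via R1 from flow(b,g), blue(g,a)
round 3: derive flow(d,a) via R1 from flow(d,g), blue(g,a)
round 3: derive flow(d,d) via R1 from flow(d,h), blue(h,d)
round 3: derive flow(e,b) via R1 from flow(e,a), blue(a,b)
round 3: derive flow(g,i) via R1 from flow(g,b), blue(b,i)
round 3: derive flow(h,a) via R1 from flow(h,g), blue(g,a)
round 4: derive flow(a,a) via R1 from flow(a,g), blue(g,a)
round 4: derive flow(b,b) via R1 from flow(b,a), blue(a,b)
round 4: derive flow(d,b) via R1 from flow(d,a), blue(a,b)
round 4: derive flow(e,i) via R1 from flow(e,b), blue(b,i)
round 4: derive flow(h,b) via R1 from flow(h,a), blue(a,b)
round 5: derive flow(d,i) via R1 from flow(d,b), blue(b,i)
round 5: derive flow(h,i) via R1 from flow(h,b), blue(b,i)

no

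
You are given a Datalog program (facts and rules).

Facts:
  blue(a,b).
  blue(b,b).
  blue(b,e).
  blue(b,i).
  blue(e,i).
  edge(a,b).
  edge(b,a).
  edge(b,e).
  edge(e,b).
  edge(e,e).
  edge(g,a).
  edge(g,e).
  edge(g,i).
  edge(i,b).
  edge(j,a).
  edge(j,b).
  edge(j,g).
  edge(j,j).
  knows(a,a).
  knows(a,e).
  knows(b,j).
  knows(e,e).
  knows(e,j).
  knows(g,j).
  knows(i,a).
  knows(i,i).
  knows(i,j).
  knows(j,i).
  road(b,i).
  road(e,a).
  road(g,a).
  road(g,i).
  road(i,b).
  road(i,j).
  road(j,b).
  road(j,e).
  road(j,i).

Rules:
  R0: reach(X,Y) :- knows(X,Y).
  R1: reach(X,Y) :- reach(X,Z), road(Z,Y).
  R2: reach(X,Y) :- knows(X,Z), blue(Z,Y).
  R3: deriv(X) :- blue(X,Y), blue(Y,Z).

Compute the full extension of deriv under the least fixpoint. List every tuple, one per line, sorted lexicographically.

round 1: derive deriv(a) via R3 from blue(a,b), blue(b,b)
round 1: derive deriv(b) via R3 from blue(b,b), blue(b,b)

deriv(a)
deriv(b)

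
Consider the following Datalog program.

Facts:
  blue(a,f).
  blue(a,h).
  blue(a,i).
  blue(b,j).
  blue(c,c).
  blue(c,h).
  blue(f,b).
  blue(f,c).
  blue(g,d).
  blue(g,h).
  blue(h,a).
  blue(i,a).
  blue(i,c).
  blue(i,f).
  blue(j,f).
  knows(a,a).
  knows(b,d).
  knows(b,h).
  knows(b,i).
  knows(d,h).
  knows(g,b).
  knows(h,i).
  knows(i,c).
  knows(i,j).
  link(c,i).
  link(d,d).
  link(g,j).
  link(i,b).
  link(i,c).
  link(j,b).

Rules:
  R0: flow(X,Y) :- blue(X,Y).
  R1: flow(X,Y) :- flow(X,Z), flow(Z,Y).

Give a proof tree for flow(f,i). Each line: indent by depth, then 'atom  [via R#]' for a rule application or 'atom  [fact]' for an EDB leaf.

flow(f,i)  [via R1]
  flow(f,h)  [via R1]
    flow(f,c)  [via R0]
      blue(f,c)  [fact]
    flow(c,h)  [via R0]
      blue(c,h)  [fact]
  flow(h,i)  [via R1]
    flow(h,a)  [via R0]
      blue(h,a)  [fact]
    flow(a,i)  [via R0]
      blue(a,i)  [fact]

round 1: derive flow(a,f) via R0 from blue(a,f)
round 1: derive flow(a,h) via R0 from blue(a,h)
round 1: derive flow(a,i) via R0 from blue(a,i)
round 1: derive flow(b,j) via R0 from blue(b,j)
round 1: derive flow(c,c) via R0 from blue(c,c)
round 1: derive flow(c,h) via R0 from blue(c,h)
round 1: derive flow(f,b) via R0 from blue(f,b)
round 1: derive flow(f,c) via R0 from blue(f,c)
round 1: derive flow(g,d) via R0 from blue(g,d)
round 1: derive flow(g,h) via R0 from blue(g,h)
round 1: derive flow(h,a) via R0 from blue(h,a)
round 1: derive flow(i,a) via R0 from blue(i,a)
round 1: derive flow(i,c) via R0 from blue(i,c)
round 1: derive flow(i,f) via R0 from blue(i,f)
round 1: derive flow(j,f) via R0 from blue(j,f)
round 2: derive flow(a,a) via R1 from flow(a,h), flow(h,a)
round 2: derive flow(a,b) via R1 from flow(a,f), flow(f,b)
round 2: derive flow(a,c) via R1 from flow(a,f), flow(f,c)
round 2: derive flow(b,f) via R1 from flow(b,j), flow(j,f)
round 2: derive flow(c,a) via R1 from flow(c,h), flow(h,a)
round 2: derive flow(f,h) via R1 from flow(f,c), flow(c,h)
round 2: derive flow(f,j) via R1 from flow(f,b), flow(b,j)
round 2: derive flow(g,a) via R1 from flow(g,h), flow(h,a)
round 2: derive flow(h,f) via R1 from flow(h,a), flow(a,f)
round 2: derive flow(h,h) via R1 from flow(h,a), flow(a,h)
round 2: derive flow(h,i) via R1 from flow(h,a), flow(a,i)
round 2: derive flow(i,b) via R1 from flow(i,f), flow(f,b)
round 2: derive flow(i,h) via R1 from flow(i,a), flow(a,h)
round 2: derive flow(i,i) via R1 from flow(i,a), flow(a,i)
round 2: derive flow(j,b) via R1 from flow(j,f), flow(f,b)
round 2: derive flow(j,c) via R1 from flow(j,f), flow(f,c)
round 3: derive flow(a,j) via R1 from flow(a,b), flow(b,j)
round 3: derive flow(b,b) via R1 from flow(b,f), flow(f,b)
round 3: derive flow(b,c) via R1 from flow(b,f), flow(f,c)
round 3: derive flow(b,h) via R1 from flow(b,f), flow(f,h)
round 3: derive flow(c,b) via R1 from flow(c,a), flow(a,b)
round 3: derive flow(c,f) via R1 from flow(c,a), flow(a,f)
round 3: derive flow(c,i) via R1 from flow(c,a), flow(a,i)
round 3: derive flow(f,a) via R1 from flow(f,c), flow(c,a)
round 3: derive flow(f,f) via R1 from flow(f,b), flow(b,f)
round 3: derive flow(f,i) via R1 from flow(f,h), flow(h,i)
round 3: derive flow(g,b) via R1 from flow(g,a), flow(a,b)
round 3: derive flow(g,c) via R1 from flow(g,a), flow(a,c)
round 3: derive flow(g,f) via R1 from flow(g,a), flow(a,f)
round 3: derive flow(g,i) via R1 from flow(g,a), flow(a,i)
round 3: derive flow(h,b) via R1 from flow(h,a), flow(a,b)
round 3: derive flow(h,c) via R1 from flow(h,a), flow(a,c)
round 3: derive flow(h,j) via R1 from flow(h,f), flow(f,j)
round 3: derive flow(i,j) via R1 from flow(i,b), flow(b,j)
round 3: derive flow(j,a) via R1 from flow(j,c), flow(c,a)
round 3: derive flow(j,h) via R1 from flow(j,c), flow(c,h)
round 3: derive flow(j,j) via R1 from flow(j,b), flow(b,j)
round 4: derive flow(b,a) via R1 from flow(b,c), flow(c,a)
round 4: derive flow(b,i) via R1 from flow(b,c), flow(c,i)
round 4: derive flow(c,j) via R1 from flow(c,a), flow(a,j)
round 4: derive flow(g,j) via R1 from flow(g,a), flow(a,j)
round 4: derive flow(j,i) via R1 from flow(j,a), flow(a,i)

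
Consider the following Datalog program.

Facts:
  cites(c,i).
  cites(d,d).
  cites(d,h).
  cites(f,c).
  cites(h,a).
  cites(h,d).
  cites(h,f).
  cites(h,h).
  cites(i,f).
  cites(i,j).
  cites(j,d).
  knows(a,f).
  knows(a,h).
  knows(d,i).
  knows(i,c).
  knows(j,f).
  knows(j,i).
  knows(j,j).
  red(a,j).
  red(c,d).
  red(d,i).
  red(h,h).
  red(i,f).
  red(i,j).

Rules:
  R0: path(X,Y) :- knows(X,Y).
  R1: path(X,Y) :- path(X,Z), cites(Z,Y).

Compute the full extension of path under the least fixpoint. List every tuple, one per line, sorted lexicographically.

path(a,a)
path(a,c)
path(a,d)
path(a,f)
path(a,h)
path(a,i)
path(a,j)
path(d,a)
path(d,c)
path(d,d)
path(d,f)
path(d,h)
path(d,i)
path(d,j)
path(i,a)
path(i,c)
path(i,d)
path(i,f)
path(i,h)
path(i,i)
path(i,j)
path(j,a)
path(j,c)
path(j,d)
path(j,f)
path(j,h)
path(j,i)
path(j,j)

round 1: derive path(a,f) via R0 from knows(a,f)
round 1: derive path(a,h) via R0 from knows(a,h)
round 1: derive path(d,i) via R0 from knows(d,i)
round 1: derive path(i,c) via R0 from knows(i,c)
round 1: derive path(j,f) via R0 from knows(j,f)
round 1: derive path(j,i) via R0 from knows(j,i)
round 1: derive path(j,j) via R0 from knows(j,j)
round 2: derive path(a,a) via R1 from path(a,h), cites(h,a)
round 2: derive path(a,c) via R1 from path(a,f), cites(f,c)
round 2: derive path(a,d) via R1 from path(a,h), cites(h,d)
round 2: derive path(d,f) via R1 from path(d,i), cites(i,f)
round 2: derive path(d,j) via R1 from path(d,i), cites(i,j)
round 2: derive path(i,i) via R1 from path(i,c), cites(c,i)
round 2: derive path(j,c) via R1 from path(j,f), cites(f,c)
round 2: derive path(j,d) via R1 from path(j,j), cites(j,d)
round 3: derive path(a,i) via R1 from path(a,c), cites(c,i)
round 3: derive path(d,c) via R1 from path(d,f), cites(f,c)
round 3: derive path(d,d) via R1 from path(d,j), cites(j,d)
round 3: derive path(i,f) via R1 from path(i,i), cites(i,f)
round 3: derive path(i,j) via R1 from path(i,i), cites(i,j)
round 3: derive path(j,h) via R1 from path(j,d), cites(d,h)
round 4: derive path(a,j) via R1 from path(a,i), cites(i,j)
round 4: derive path(d,h) via R1 from path(d,d), cites(d,h)
round 4: derive path(i,d) via R1 from path(i,j), cites(j,d)
round 4: derive path(j,a) via R1 from path(j,h), cites(h,a)
round 5: derive path(d,a) via R1 from path(d,h), cites(h,a)
round 5: derive path(i,h) via R1 from path(i,d), cites(d,h)
round 6: derive path(i,a) via R1 from path(i,h), cites(h,a)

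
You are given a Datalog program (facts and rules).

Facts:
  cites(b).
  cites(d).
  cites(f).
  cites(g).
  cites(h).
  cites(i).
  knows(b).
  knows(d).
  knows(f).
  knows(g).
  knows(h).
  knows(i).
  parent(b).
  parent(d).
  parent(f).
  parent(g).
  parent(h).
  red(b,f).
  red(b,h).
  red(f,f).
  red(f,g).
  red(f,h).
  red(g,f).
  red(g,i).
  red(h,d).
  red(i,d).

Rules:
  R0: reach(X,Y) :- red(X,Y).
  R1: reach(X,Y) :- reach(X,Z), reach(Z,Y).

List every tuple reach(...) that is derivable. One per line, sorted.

round 1: derive reach(b,f) via R0 from red(b,f)
round 1: derive reach(b,h) via R0 from red(b,h)
round 1: derive reach(f,f) via R0 from red(f,f)
round 1: derive reach(f,g) via R0 from red(f,g)
round 1: derive reach(f,h) via R0 from red(f,h)
round 1: derive reach(g,f) via R0 from red(g,f)
round 1: derive reach(g,i) via R0 from red(g,i)
round 1: derive reach(h,d) via R0 from red(h,d)
round 1: derive reach(i,d) via R0 from red(i,d)
round 2: derive reach(b,d) via R1 from reach(b,h), reach(h,d)
round 2: derive reach(b,g) via R1 from reach(b,f), reach(f,g)
round 2: derive reach(f,d) via R1 from reach(f,h), reach(h,d)
round 2: derive reach(f,i) via R1 from reach(f,g), reach(g,i)
round 2: derive reach(g,d) via R1 from reach(g,i), reach(i,d)
round 2: derive reach(g,g) via R1 from reach(g,f), reach(f,g)
round 2: derive reach(g,h) via R1 from reach(g,f), reach(f,h)
round 3: derive reach(b,i) via R1 from reach(b,f), reach(f,i)

reach(b,d)
reach(b,f)
reach(b,g)
reach(b,h)
reach(b,i)
reach(f,d)
reach(f,f)
reach(f,g)
reach(f,h)
reach(f,i)
reach(g,d)
reach(g,f)
reach(g,g)
reach(g,h)
reach(g,i)
reach(h,d)
reach(i,d)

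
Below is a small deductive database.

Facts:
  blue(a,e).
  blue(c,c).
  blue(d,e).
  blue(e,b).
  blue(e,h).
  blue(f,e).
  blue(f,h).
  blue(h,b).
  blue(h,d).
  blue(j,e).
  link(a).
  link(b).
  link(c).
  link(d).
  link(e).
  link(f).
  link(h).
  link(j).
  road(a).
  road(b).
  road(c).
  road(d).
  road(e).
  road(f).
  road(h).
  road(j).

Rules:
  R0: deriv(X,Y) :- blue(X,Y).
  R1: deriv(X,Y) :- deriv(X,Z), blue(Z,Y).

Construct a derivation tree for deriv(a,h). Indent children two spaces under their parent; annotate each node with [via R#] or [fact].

round 1: derive deriv(a,e) via R0 from blue(a,e)
round 1: derive deriv(c,c) via R0 from blue(c,c)
round 1: derive deriv(d,e) via R0 from blue(d,e)
round 1: derive deriv(e,b) via R0 from blue(e,b)
round 1: derive deriv(e,h) via R0 from blue(e,h)
round 1: derive deriv(f,e) via R0 from blue(f,e)
round 1: derive deriv(f,h) via R0 from blue(f,h)
round 1: derive deriv(h,b) via R0 from blue(h,b)
round 1: derive deriv(h,d) via R0 from blue(h,d)
round 1: derive deriv(j,e) via R0 from blue(j,e)
round 2: derive deriv(a,b) via R1 from deriv(a,e), blue(e,b)
round 2: derive deriv(a,h) via R1 from deriv(a,e), blue(e,h)
round 2: derive deriv(d,b) via R1 from deriv(d,e), blue(e,b)
round 2: derive deriv(d,h) via R1 from deriv(d,e), blue(e,h)
round 2: derive deriv(e,d) via R1 from deriv(e,h), blue(h,d)
round 2: derive deriv(f,b) via R1 from deriv(f,e), blue(e,b)
round 2: derive deriv(f,d) via R1 from deriv(f,h), blue(h,d)
round 2: derive deriv(h,e) via R1 from deriv(h,d), blue(d,e)
round 2: derive deriv(j,b) via R1 from deriv(j,e), blue(e,b)
round 2: derive deriv(j,h) via R1 from deriv(j,e), blue(e,h)
round 3: derive deriv(a,d) via R1 from deriv(a,h), blue(h,d)
round 3: derive deriv(d,d) via R1 from deriv(d,h), blue(h,d)
round 3: derive deriv(e,e) via R1 from deriv(e,d), blue(d,e)
round 3: derive deriv(h,h) via R1 from deriv(h,e), blue(e,h)
round 3: derive deriv(j,d) via R1 from deriv(j,h), blue(h,d)

deriv(a,h)  [via R1]
  deriv(a,e)  [via R0]
    blue(a,e)  [fact]
  blue(e,h)  [fact]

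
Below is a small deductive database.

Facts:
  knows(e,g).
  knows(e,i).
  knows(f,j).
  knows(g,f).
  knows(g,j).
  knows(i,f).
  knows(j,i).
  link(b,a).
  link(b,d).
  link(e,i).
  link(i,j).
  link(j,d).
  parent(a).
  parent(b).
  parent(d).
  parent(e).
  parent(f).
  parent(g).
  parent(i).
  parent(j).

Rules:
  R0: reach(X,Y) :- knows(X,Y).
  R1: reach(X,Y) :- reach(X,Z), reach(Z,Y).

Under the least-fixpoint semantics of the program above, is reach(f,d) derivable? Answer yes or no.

round 1: derive reach(e,g) via R0 from knows(e,g)
round 1: derive reach(e,i) via R0 from knows(e,i)
round 1: derive reach(f,j) via R0 from knows(f,j)
round 1: derive reach(g,f) via R0 from knows(g,f)
round 1: derive reach(g,j) via R0 from knows(g,j)
round 1: derive reach(i,f) via R0 from knows(i,f)
round 1: derive reach(j,i) via R0 from knows(j,i)
round 2: derive reach(e,f) via R1 from reach(e,g), reach(g,f)
round 2: derive reach(e,j) via R1 from reach(e,g), reach(g,j)
round 2: derive reach(f,i) via R1 from reach(f,j), reach(j,i)
round 2: derive reach(g,i) via R1 from reach(g,j), reach(j,i)
round 2: derive reach(i,j) via R1 from reach(i,f), reach(f,j)
round 2: derive reach(j,f) via R1 from reach(j,i), reach(i,f)
round 3: derive reach(f,f) via R1 from reach(f,i), reach(i,f)
round 3: derive reach(i,i) via R1 from reach(i,f), reach(f,i)
round 3: derive reach(j,j) via R1 from reach(j,f), reach(f,j)

no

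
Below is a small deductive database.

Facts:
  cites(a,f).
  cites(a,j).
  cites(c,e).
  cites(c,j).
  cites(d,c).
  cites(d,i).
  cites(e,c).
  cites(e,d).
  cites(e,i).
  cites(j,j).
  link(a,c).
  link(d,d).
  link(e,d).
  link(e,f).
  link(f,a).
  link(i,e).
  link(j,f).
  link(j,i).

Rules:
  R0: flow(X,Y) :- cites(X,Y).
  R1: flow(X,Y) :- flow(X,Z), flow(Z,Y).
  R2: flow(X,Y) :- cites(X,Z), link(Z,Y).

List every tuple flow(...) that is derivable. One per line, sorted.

round 1: derive flow(a,f) via R0 from cites(a,f)
round 1: derive flow(a,j) via R0 from cites(a,j)
round 1: derive flow(c,e) via R0 from cites(c,e)
round 1: derive flow(c,j) via R0 from cites(c,j)
round 1: derive flow(d,c) via R0 from cites(d,c)
round 1: derive flow(d,i) via R0 from cites(d,i)
round 1: derive flow(e,c) via R0 from cites(e,c)
round 1: derive flow(e,d) via R0 from cites(e,d)
round 1: derive flow(e,i) via R0 from cites(e,i)
round 1: derive flow(j,j) via R0 from cites(j,j)
round 1: derive flow(a,a) via R2 from cites(a,f), link(f,a)
round 1: derive flow(a,i) via R2 from cites(a,j), link(j,i)
round 1: derive flow(c,d) via R2 from cites(c,e), link(e,d)
round 1: derive flow(c,f) via R2 from cites(c,e), link(e,f)
round 1: derive flow(c,i) via R2 from cites(c,j), link(j,i)
round 1: derive flow(d,e) via R2 from cites(d,i), link(i,e)
round 1: derive flow(e,e) via R2 from cites(e,i), link(i,e)
round 1: derive flow(j,f) via R2 from cites(j,j), link(j,f)
round 1: derive flow(j,i) via R2 from cites(j,j), link(j,i)
round 2: derive flow(c,c) via R1 from flow(c,d), flow(d,c)
round 2: derive flow(d,d) via R1 from flow(d,c), flow(c,d)
round 2: derive flow(d,f) via R1 from flow(d,c), flow(c,f)
round 2: derive flow(d,j) via R1 from flow(d,c), flow(c,j)
round 2: derive flow(e,f) via R1 from flow(e,c), flow(c,f)
round 2: derive flow(e,j) via R1 from flow(e,c), flow(c,j)

flow(a,a)
flow(a,f)
flow(a,i)
flow(a,j)
flow(c,c)
flow(c,d)
flow(c,e)
flow(c,f)
flow(c,i)
flow(c,j)
flow(d,c)
flow(d,d)
flow(d,e)
flow(d,f)
flow(d,i)
flow(d,j)
flow(e,c)
flow(e,d)
flow(e,e)
flow(e,f)
flow(e,i)
flow(e,j)
flow(j,f)
flow(j,i)
flow(j,j)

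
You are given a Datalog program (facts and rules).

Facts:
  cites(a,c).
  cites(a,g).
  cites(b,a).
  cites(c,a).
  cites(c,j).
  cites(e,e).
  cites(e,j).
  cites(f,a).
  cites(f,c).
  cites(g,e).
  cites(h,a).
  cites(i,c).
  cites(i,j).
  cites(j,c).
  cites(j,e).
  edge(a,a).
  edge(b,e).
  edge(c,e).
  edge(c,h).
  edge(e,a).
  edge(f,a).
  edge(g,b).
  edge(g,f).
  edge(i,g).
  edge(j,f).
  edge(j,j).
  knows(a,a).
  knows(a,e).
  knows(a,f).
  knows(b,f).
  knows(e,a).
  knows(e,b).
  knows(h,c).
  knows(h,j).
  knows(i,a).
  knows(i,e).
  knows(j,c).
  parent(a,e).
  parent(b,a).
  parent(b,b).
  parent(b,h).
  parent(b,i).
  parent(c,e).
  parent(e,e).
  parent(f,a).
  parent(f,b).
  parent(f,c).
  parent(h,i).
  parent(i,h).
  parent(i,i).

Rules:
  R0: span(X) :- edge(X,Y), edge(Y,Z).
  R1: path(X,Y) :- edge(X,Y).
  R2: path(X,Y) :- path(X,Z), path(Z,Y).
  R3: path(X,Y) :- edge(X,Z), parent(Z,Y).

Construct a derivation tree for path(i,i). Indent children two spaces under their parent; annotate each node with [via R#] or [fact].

round 1: derive path(a,a) via R1 from edge(a,a)
round 1: derive path(b,e) via R1 from edge(b,e)
round 1: derive path(c,e) via R1 from edge(c,e)
round 1: derive path(c,h) via R1 from edge(c,h)
round 1: derive path(e,a) via R1 from edge(e,a)
round 1: derive path(f,a) via R1 from edge(f,a)
round 1: derive path(g,b) via R1 from edge(g,b)
round 1: derive path(g,f) via R1 from edge(g,f)
round 1: derive path(i,g) via R1 from edge(i,g)
round 1: derive path(j,f) via R1 from edge(j,f)
round 1: derive path(j,j) via R1 from edge(j,j)
round 1: derive path(a,e) via R3 from edge(a,a), parent(a,e)
round 1: derive path(c,i) via R3 from edge(c,h), parent(h,i)
round 1: derive path(e,e) via R3 from edge(e,a), parent(a,e)
round 1: derive path(f,e) via R3 from edge(f,a), parent(a,e)
round 1: derive path(g,a) via R3 from edge(g,b), parent(b,a)
round 1: derive path(g,c) via R3 from edge(g,f), parent(f,c)
round 1: derive path(g,h) via R3 from edge(g,b), parent(b,h)
round 1: derive path(g,i) via R3 from edge(g,b), parent(b,i)
round 1: derive path(j,a) via R3 from edge(j,f), parent(f,a)
round 1: derive path(j,b) via R3 from edge(j,f), parent(f,b)
round 1: derive path(j,c) via R3 from edge(j,f), parent(f,c)
round 2: derive path(b,a) via R2 from path(b,e), path(e,a)
round 2: derive path(c,a) via R2 from path(c,e), path(e,a)
round 2: derive path(c,g) via R2 from path(c,i), path(i,g)
round 2: derive path(g,e) via R2 from path(g,a), path(a,e)
round 2: derive path(g,g) via R2 from path(g,i), path(i,g)
round 2: derive path(i,a) via R2 from path(i,g), path(g,a)
round 2: derive path(i,b) via R2 from path(i,g), path(g,b)
round 2: derive path(i,c) via R2 from path(i,g), path(g,c)
round 2: derive path(i,f) via R2 from path(i,g), path(g,f)
round 2: derive path(i,h) via R2 from path(i,g), path(g,h)
round 2: derive path(i,i) via R2 from path(i,g), path(g,i)
round 2: derive path(j,e) via R2 from path(j,a), path(a,e)
round 2: derive path(j,h) via R2 from path(j,c), path(c,h)
round 2: derive path(j,i) via R2 from path(j,c), path(c,i)
round 3: derive path(c,b) via R2 from path(c,g), path(g,b)
round 3: derive path(c,c) via R2 from path(c,g), path(g,c)
round 3: derive path(c,f) via R2 from path(c,g), path(g,f)
round 3: derive path(i,e) via R2 from path(i,a), path(a,e)
round 3: derive path(j,g) via R2 from path(j,c), path(c,g)

path(i,i)  [via R2]
  path(i,g)  [via R1]
    edge(i,g)  [fact]
  path(g,i)  [via R3]
    edge(g,b)  [fact]
    parent(b,i)  [fact]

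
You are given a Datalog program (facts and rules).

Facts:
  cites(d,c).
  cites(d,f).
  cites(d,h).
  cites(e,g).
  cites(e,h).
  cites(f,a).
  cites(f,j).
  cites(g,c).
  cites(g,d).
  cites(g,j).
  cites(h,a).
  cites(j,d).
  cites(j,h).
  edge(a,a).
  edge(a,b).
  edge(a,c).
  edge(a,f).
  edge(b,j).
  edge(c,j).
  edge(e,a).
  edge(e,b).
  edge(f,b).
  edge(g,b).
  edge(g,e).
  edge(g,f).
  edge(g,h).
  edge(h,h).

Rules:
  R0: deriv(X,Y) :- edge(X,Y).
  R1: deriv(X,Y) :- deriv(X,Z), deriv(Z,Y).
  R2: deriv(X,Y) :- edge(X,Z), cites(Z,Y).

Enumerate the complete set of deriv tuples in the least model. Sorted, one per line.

deriv(a,a)
deriv(a,b)
deriv(a,c)
deriv(a,d)
deriv(a,f)
deriv(a,h)
deriv(a,j)
deriv(b,a)
deriv(b,b)
deriv(b,c)
deriv(b,d)
deriv(b,f)
deriv(b,h)
deriv(b,j)
deriv(c,a)
deriv(c,b)
deriv(c,c)
deriv(c,d)
deriv(c,f)
deriv(c,h)
deriv(c,j)
deriv(e,a)
deriv(e,b)
deriv(e,c)
deriv(e,d)
deriv(e,f)
deriv(e,h)
deriv(e,j)
deriv(f,a)
deriv(f,b)
deriv(f,c)
deriv(f,d)
deriv(f,f)
deriv(f,h)
deriv(f,j)
deriv(g,a)
deriv(g,b)
deriv(g,c)
deriv(g,d)
deriv(g,e)
deriv(g,f)
deriv(g,g)
deriv(g,h)
deriv(g,j)
deriv(h,a)
deriv(h,b)
deriv(h,c)
deriv(h,d)
deriv(h,f)
deriv(h,h)
deriv(h,j)

round 1: derive deriv(a,a) via R0 from edge(a,a)
round 1: derive deriv(a,b) via R0 from edge(a,b)
round 1: derive deriv(a,c) via R0 from edge(a,c)
round 1: derive deriv(a,f) via R0 from edge(a,f)
round 1: derive deriv(b,j) via R0 from edge(b,j)
round 1: derive deriv(c,j) via R0 from edge(c,j)
round 1: derive deriv(e,a) via R0 from edge(e,a)
round 1: derive deriv(e,b) via R0 from edge(e,b)
round 1: derive deriv(f,b) via R0 from edge(f,b)
round 1: derive deriv(g,b) via R0 from edge(g,b)
round 1: derive deriv(g,e) via R0 from edge(g,e)
round 1: derive deriv(g,f) via R0 from edge(g,f)
round 1: derive deriv(g,h) via R0 from edge(g,h)
round 1: derive deriv(h,h) via R0 from edge(h,h)
round 1: derive deriv(a,j) via R2 from edge(a,f), cites(f,j)
round 1: derive deriv(b,d) via R2 from edge(b,j), cites(j,d)
round 1: derive deriv(b,h) via R2 from edge(b,j), cites(j,h)
round 1: derive deriv(c,d) via R2 from edge(c,j), cites(j,d)
round 1: derive deriv(c,h) via R2 from edge(c,j), cites(j,h)
round 1: derive deriv(g,a) via R2 from edge(g,f), cites(f,a)
round 1: derive deriv(g,g) via R2 from edge(g,e), cites(e,g)
round 1: derive deriv(g,j) via R2 from edge(g,f), cites(f,j)
round 1: derive deriv(h,a) via R2 from edge(h,h), cites(h,a)
round 2: derive deriv(a,d) via R1 from deriv(a,b), deriv(b,d)
round 2: derive deriv(a,h) via R1 from deriv(a,b), deriv(b,h)
round 2: derive deriv(b,a) via R1 from deriv(b,h), deriv(h,a)
round 2: derive deriv(c,a) via R1 from deriv(c,h), deriv(h,a)
round 2: derive deriv(e,c) via R1 from deriv(e,a), deriv(a,c)
round 2: derive deriv(e,d) via R1 from deriv(e,b), deriv(b,d)
round 2: derive deriv(e,f) via R1 from deriv(e,a), deriv(a,f)
round 2: derive deriv(e,h) via R1 from deriv(e,b), deriv(b,h)
round 2: derive deriv(e,j) via R1 from deriv(e,a), deriv(a,j)
round 2: derive deriv(f,d) via R1 from deriv(f,b), deriv(b,d)
round 2: derive deriv(f,h) via R1 from deriv(f,b), deriv(b,h)
round 2: derive deriv(f,j) via R1 from deriv(f,b), deriv(b,j)
round 2: derive deriv(g,c) via R1 from deriv(g,a), deriv(a,c)
round 2: derive deriv(g,d) via R1 from deriv(g,b), deriv(b,d)
round 2: derive deriv(h,b) via R1 from deriv(h,a), deriv(a,b)
round 2: derive deriv(h,c) via R1 from deriv(h,a), deriv(a,c)
round 2: derive deriv(h,f) via R1 from deriv(h,a), deriv(a,f)
round 2: derive deriv(h,j) via R1 from deriv(h,a), deriv(a,j)
round 3: derive deriv(b,b) via R1 from deriv(b,a), deriv(a,b)
round 3: derive deriv(b,c) via R1 from deriv(b,a), deriv(a,c)
round 3: derive deriv(b,f) via R1 from deriv(b,a), deriv(a,f)
round 3: derive deriv(c,b) via R1 from deriv(c,a), deriv(a,b)
round 3: derive deriv(c,c) via R1 from deriv(c,a), deriv(a,c)
round 3: derive deriv(c,f) via R1 from deriv(c,a), deriv(a,f)
round 3: derive deriv(f,a) via R1 from deriv(f,b), deriv(b,a)
round 3: derive deriv(f,c) via R1 from deriv(f,h), deriv(h,c)
round 3: derive deriv(f,f) via R1 from deriv(f,h), deriv(h,f)
round 3: derive deriv(h,d) via R1 from deriv(h,a), deriv(a,d)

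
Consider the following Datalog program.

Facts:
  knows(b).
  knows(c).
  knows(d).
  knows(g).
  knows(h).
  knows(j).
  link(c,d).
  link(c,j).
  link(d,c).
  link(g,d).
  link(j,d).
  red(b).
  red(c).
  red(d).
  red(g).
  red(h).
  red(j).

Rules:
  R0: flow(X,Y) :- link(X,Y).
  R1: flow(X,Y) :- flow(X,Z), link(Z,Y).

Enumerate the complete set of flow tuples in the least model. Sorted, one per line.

flow(c,c)
flow(c,d)
flow(c,j)
flow(d,c)
flow(d,d)
flow(d,j)
flow(g,c)
flow(g,d)
flow(g,j)
flow(j,c)
flow(j,d)
flow(j,j)

round 1: derive flow(c,d) via R0 from link(c,d)
round 1: derive flow(c,j) via R0 from link(c,j)
round 1: derive flow(d,c) via R0 from link(d,c)
round 1: derive flow(g,d) via R0 from link(g,d)
round 1: derive flow(j,d) via R0 from link(j,d)
round 2: derive flow(c,c) via R1 from flow(c,d), link(d,c)
round 2: derive flow(d,d) via R1 from flow(d,c), link(c,d)
round 2: derive flow(d,j) via R1 from flow(d,c), link(c,j)
round 2: derive flow(g,c) via R1 from flow(g,d), link(d,c)
round 2: derive flow(j,c) via R1 from flow(j,d), link(d,c)
round 3: derive flow(g,j) via R1 from flow(g,c), link(c,j)
round 3: derive flow(j,j) via R1 from flow(j,c), link(c,j)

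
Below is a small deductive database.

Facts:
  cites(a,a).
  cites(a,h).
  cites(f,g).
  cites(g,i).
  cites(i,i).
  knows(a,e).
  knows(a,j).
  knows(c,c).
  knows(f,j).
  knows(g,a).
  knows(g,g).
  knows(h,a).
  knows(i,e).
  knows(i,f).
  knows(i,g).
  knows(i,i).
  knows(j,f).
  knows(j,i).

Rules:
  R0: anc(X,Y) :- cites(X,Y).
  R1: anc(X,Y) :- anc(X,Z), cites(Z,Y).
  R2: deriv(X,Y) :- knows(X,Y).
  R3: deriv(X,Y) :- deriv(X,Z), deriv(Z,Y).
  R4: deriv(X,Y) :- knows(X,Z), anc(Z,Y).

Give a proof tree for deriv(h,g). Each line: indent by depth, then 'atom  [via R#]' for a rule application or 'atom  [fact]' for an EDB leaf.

deriv(h,g)  [via R3]
  deriv(h,j)  [via R3]
    deriv(h,a)  [via R2]
      knows(h,a)  [fact]
    deriv(a,j)  [via R2]
      knows(a,j)  [fact]
  deriv(j,g)  [via R3]
    deriv(j,i)  [via R2]
      knows(j,i)  [fact]
    deriv(i,g)  [via R2]
      knows(i,g)  [fact]

round 1: derive anc(a,a) via R0 from cites(a,a)
round 1: derive anc(a,h) via R0 from cites(a,h)
round 1: derive anc(f,g) via R0 from cites(f,g)
round 1: derive anc(g,i) via R0 from cites(g,i)
round 1: derive anc(i,i) via R0 from cites(i,i)
round 1: derive deriv(a,e) via R2 from knows(a,e)
round 1: derive deriv(a,j) via R2 from knows(a,j)
round 1: derive deriv(c,c) via R2 from knows(c,c)
round 1: derive deriv(f,j) via R2 from knows(f,j)
round 1: derive deriv(g,a) via R2 from knows(g,a)
round 1: derive deriv(g,g) via R2 from knows(g,g)
round 1: derive deriv(h,a) via R2 from knows(h,a)
round 1: derive deriv(i,e) via R2 from knows(i,e)
round 1: derive deriv(i,f) via R2 from knows(i,f)
round 1: derive deriv(i,g) via R2 from knows(i,g)
round 1: derive deriv(i,i) via R2 from knows(i,i)
round 1: derive deriv(j,f) via R2 from knows(j,f)
round 1: derive deriv(j,i) via R2 from knows(j,i)
round 2: derive anc(f,i) via R1 from anc(f,g), cites(g,i)
round 2: derive deriv(a,f) via R3 from deriv(a,j), deriv(j,f)
round 2: derive deriv(a,i) via R3 from deriv(a,j), deriv(j,i)
round 2: derive deriv(f,f) via R3 from deriv(f,j), deriv(j,f)
round 2: derive deriv(f,i) via R3 from deriv(f,j), deriv(j,i)
round 2: derive deriv(g,e) via R3 from deriv(g,a), deriv(a,e)
round 2: derive deriv(g,j) via R3 from deriv(g,a), deriv(a,j)
round 2: derive deriv(h,e) via R3 from deriv(h,a), deriv(a,e)
round 2: derive deriv(h,j) via R3 from deriv(h,a), deriv(a,j)
round 2: derive deriv(i,a) via R3 from deriv(i,g), deriv(g,a)
round 2: derive deriv(i,j) via R3 from deriv(i,f), deriv(f,j)
round 2: derive deriv(j,e) via R3 from deriv(j,i), deriv(i,e)
round 2: derive deriv(j,g) via R3 from deriv(j,i), deriv(i,g)
round 2: derive deriv(j,j) via R3 from deriv(j,f), deriv(f,j)
round 2: derive deriv(g,h) via R4 from knows(g,a), anc(a,h)
round 2: derive deriv(g,i) via R4 from knows(g,g), anc(g,i)
round 2: derive deriv(h,h) via R4 from knows(h,a), anc(a,h)
round 3: derive deriv(a,a) via R3 from deriv(a,i), deriv(i,a)
round 3: derive deriv(a,g) via R3 from deriv(a,i), deriv(i,g)
round 3: derive deriv(f,a) via R3 from deriv(f,i), deriv(i,a)
round 3: derive deriv(f,e) via R3 from deriv(f,i), deriv(i,e)
round 3: derive deriv(f,g) via R3 from deriv(f,i), deriv(i,g)
round 3: derive deriv(g,f) via R3 from deriv(g,a), deriv(a,f)
round 3: derive deriv(h,f) via R3 from deriv(h,a), deriv(a,f)
round 3: derive deriv(h,g) via R3 from deriv(h,j), deriv(j,g)
round 3: derive deriv(h,i) via R3 from deriv(h,a), deriv(a,i)
round 3: derive deriv(i,h) via R3 from deriv(i,g), deriv(g,h)
round 3: derive deriv(j,a) via R3 from deriv(j,g), deriv(g,a)
round 3: derive deriv(j,h) via R3 from deriv(j,g), deriv(g,h)
round 4: derive deriv(a,h) via R3 from deriv(a,g), deriv(g,h)
round 4: derive deriv(f,h) via R3 from deriv(f,g), deriv(g,h)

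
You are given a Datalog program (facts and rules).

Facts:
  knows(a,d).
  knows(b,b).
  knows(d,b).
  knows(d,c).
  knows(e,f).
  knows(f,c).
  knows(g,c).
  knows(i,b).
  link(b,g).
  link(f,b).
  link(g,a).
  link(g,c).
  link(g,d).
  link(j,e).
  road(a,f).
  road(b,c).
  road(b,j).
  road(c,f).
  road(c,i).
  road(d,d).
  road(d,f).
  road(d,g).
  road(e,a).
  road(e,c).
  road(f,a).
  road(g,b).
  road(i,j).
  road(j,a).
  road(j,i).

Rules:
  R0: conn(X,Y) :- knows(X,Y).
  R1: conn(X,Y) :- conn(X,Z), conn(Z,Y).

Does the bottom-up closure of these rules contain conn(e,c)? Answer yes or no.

round 1: derive conn(a,d) via R0 from knows(a,d)
round 1: derive conn(b,b) via R0 from knows(b,b)
round 1: derive conn(d,b) via R0 from knows(d,b)
round 1: derive conn(d,c) via R0 from knows(d,c)
round 1: derive conn(e,f) via R0 from knows(e,f)
round 1: derive conn(f,c) via R0 from knows(f,c)
round 1: derive conn(g,c) via R0 from knows(g,c)
round 1: derive conn(i,b) via R0 from knows(i,b)
round 2: derive conn(a,b) via R1 from conn(a,d), conn(d,b)
round 2: derive conn(a,c) via R1 from conn(a,d), conn(d,c)
round 2: derive conn(e,c) via R1 from conn(e,f), conn(f,c)

yes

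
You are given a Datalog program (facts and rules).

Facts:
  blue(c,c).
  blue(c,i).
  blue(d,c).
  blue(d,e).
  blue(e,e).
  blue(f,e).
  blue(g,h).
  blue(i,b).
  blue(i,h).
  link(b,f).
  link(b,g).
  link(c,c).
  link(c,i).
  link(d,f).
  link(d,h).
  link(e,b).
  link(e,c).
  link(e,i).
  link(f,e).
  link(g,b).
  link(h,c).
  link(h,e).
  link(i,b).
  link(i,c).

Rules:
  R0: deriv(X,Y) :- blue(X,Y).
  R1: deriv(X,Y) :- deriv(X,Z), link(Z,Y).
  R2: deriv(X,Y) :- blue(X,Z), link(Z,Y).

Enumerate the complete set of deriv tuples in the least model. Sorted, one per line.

deriv(c,b)
deriv(c,c)
deriv(c,e)
deriv(c,f)
deriv(c,g)
deriv(c,i)
deriv(d,b)
deriv(d,c)
deriv(d,e)
deriv(d,f)
deriv(d,g)
deriv(d,i)
deriv(e,b)
deriv(e,c)
deriv(e,e)
deriv(e,f)
deriv(e,g)
deriv(e,i)
deriv(f,b)
deriv(f,c)
deriv(f,e)
deriv(f,f)
deriv(f,g)
deriv(f,i)
deriv(g,b)
deriv(g,c)
deriv(g,e)
deriv(g,f)
deriv(g,g)
deriv(g,h)
deriv(g,i)
deriv(i,b)
deriv(i,c)
deriv(i,e)
deriv(i,f)
deriv(i,g)
deriv(i,h)
deriv(i,i)

round 1: derive deriv(c,c) via R0 from blue(c,c)
round 1: derive deriv(c,i) via R0 from blue(c,i)
round 1: derive deriv(d,c) via R0 from blue(d,c)
round 1: derive deriv(d,e) via R0 from blue(d,e)
round 1: derive deriv(e,e) via R0 from blue(e,e)
round 1: derive deriv(f,e) via R0 from blue(f,e)
round 1: derive deriv(g,h) via R0 from blue(g,h)
round 1: derive deriv(i,b) via R0 from blue(i,b)
round 1: derive deriv(i,h) via R0 from blue(i,h)
round 1: derive deriv(c,b) via R2 from blue(c,i), link(i,b)
round 1: derive deriv(d,b) via R2 from blue(d,e), link(e,b)
round 1: derive deriv(d,i) via R2 from blue(d,c), link(c,i)
round 1: derive deriv(e,b) via R2 from blue(e,e), link(e,b)
round 1: derive deriv(e,c) via R2 from blue(e,e), link(e,c)
round 1: derive deriv(e,i) via R2 from blue(e,e), link(e,i)
round 1: derive deriv(f,b) via R2 from blue(f,e), link(e,b)
round 1: derive deriv(f,c) via R2 from blue(f,e), link(e,c)
round 1: derive deriv(f,i) via R2 from blue(f,e), link(e,i)
round 1: derive deriv(g,c) via R2 from blue(g,h), link(h,c)
round 1: derive deriv(g,e) via R2 from blue(g,h), link(h,e)
round 1: derive deriv(i,c) via R2 from blue(i,h), link(h,c)
round 1: derive deriv(i,e) via R2 from blue(i,h), link(h,e)
round 1: derive deriv(i,f) via R2 from blue(i,b), link(b,f)
round 1: derive deriv(i,g) via R2 from blue(i,b), link(b,g)
round 2: derive deriv(c,f) via R1 from deriv(c,b), link(b,f)
round 2: derive deriv(c,g) via R1 from deriv(c,b), link(b,g)
round 2: derive deriv(d,f) via R1 from deriv(d,b), link(b,f)
round 2: derive deriv(d,g) via R1 from deriv(d,b), link(b,g)
round 2: derive deriv(e,f) via R1 from deriv(e,b), link(b,f)
round 2: derive deriv(e,g) via R1 from deriv(e,b), link(b,g)
round 2: derive deriv(f,f) via R1 from deriv(f,b), link(b,f)
round 2: derive deriv(f,g) via R1 from deriv(f,b), link(b,g)
round 2: derive deriv(g,b) via R1 from deriv(g,e), link(e,b)
round 2: derive deriv(g,i) via R1 from deriv(g,c), link(c,i)
round 2: derive deriv(i,i) via R1 from deriv(i,c), link(c,i)
round 3: derive deriv(c,e) via R1 from deriv(c,f), link(f,e)
round 3: derive deriv(g,f) via R1 from deriv(g,b), link(b,f)
round 3: derive deriv(g,g) via R1 from deriv(g,b), link(b,g)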